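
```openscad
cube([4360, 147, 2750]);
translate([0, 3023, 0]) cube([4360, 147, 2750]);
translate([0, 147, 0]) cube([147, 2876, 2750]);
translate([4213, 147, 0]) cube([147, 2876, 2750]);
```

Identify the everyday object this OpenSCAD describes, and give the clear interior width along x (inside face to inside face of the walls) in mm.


A house (or room) frame. The interior width is 4066 mm.

Four 2750 mm walls enclosing a rectangle with no floor or roof — a room or house frame. Outside width is 4360 mm and wall thickness is 147 mm, so the interior width is 4360 − 2 × 147 = 4066 mm.


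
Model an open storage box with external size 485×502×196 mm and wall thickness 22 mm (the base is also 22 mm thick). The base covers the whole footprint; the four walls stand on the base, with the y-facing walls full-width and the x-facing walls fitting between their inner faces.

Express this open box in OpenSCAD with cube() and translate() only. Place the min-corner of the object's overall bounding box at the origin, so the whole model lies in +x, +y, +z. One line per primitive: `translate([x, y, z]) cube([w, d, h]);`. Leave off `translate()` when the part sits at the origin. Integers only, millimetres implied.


cube([485, 502, 22]);
translate([0, 0, 22]) cube([485, 22, 174]);
translate([0, 480, 22]) cube([485, 22, 174]);
translate([0, 22, 22]) cube([22, 458, 174]);
translate([463, 22, 22]) cube([22, 458, 174]);


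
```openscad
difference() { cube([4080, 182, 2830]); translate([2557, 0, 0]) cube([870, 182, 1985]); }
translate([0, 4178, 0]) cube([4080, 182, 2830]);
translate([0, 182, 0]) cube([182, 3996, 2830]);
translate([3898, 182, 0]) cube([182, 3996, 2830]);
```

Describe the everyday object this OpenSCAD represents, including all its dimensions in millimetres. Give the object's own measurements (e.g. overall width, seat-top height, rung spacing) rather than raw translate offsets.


A single room: four walls, each 2830 mm tall and 182 mm thick, enclosing an outside footprint 4080×4360 mm (x × y), no floor or roof. The front and back walls (−y and +y sides) run the full x-width; the side walls fit between their inner faces. A door opening 870 mm wide and 1985 mm tall is cut through the front wall from the floor up, its −x edge 2557 mm from the wall's −x end.


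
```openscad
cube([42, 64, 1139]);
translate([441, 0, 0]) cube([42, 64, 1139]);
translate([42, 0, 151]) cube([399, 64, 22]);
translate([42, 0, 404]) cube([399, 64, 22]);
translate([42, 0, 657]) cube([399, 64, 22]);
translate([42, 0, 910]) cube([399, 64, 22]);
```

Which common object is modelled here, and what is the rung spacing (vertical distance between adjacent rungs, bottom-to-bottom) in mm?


A ladder. The rung spacing is 253 mm.

Two tall 42×64 posts with 4 short bars between them — a ladder. Adjacent rungs sit at z = 151 and z = 404, so the spacing is 404 − 151 = 253 mm.


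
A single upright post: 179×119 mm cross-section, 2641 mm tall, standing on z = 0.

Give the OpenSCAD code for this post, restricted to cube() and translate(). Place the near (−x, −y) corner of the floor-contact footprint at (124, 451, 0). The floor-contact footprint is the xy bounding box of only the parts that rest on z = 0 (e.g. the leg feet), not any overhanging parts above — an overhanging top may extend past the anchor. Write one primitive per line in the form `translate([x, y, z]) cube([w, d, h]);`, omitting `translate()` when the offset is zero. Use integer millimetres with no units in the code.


translate([124, 451, 0]) cube([179, 119, 2641]);


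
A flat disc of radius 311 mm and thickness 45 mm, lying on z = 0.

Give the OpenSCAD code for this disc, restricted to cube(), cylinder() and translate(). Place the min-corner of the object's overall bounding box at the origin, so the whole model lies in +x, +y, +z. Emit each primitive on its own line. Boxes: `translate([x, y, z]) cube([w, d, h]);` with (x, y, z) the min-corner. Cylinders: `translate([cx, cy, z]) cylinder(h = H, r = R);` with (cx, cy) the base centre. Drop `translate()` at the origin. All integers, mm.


translate([311, 311, 0]) cylinder(h = 45, r = 311);


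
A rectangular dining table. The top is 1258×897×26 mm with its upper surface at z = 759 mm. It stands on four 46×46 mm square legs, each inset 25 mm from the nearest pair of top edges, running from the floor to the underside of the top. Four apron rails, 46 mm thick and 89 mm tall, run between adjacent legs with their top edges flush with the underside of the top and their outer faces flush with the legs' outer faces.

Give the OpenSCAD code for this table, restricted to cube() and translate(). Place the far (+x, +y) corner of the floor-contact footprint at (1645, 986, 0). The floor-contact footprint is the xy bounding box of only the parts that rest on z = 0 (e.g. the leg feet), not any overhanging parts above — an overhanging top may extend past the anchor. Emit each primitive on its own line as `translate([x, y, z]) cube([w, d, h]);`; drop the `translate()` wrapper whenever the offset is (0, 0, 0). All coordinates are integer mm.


translate([412, 114, 733]) cube([1258, 897, 26]);
translate([437, 139, 0]) cube([46, 46, 733]);
translate([1599, 139, 0]) cube([46, 46, 733]);
translate([437, 940, 0]) cube([46, 46, 733]);
translate([1599, 940, 0]) cube([46, 46, 733]);
translate([483, 139, 644]) cube([1116, 46, 89]);
translate([483, 940, 644]) cube([1116, 46, 89]);
translate([437, 185, 644]) cube([46, 755, 89]);
translate([1599, 185, 644]) cube([46, 755, 89]);


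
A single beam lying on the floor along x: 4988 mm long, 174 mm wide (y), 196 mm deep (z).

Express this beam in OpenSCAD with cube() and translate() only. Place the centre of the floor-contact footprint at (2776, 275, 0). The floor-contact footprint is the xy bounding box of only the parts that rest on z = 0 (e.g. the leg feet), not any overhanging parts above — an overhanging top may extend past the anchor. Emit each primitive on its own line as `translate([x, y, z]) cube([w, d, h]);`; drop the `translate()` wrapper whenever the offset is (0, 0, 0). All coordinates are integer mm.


translate([282, 188, 0]) cube([4988, 174, 196]);


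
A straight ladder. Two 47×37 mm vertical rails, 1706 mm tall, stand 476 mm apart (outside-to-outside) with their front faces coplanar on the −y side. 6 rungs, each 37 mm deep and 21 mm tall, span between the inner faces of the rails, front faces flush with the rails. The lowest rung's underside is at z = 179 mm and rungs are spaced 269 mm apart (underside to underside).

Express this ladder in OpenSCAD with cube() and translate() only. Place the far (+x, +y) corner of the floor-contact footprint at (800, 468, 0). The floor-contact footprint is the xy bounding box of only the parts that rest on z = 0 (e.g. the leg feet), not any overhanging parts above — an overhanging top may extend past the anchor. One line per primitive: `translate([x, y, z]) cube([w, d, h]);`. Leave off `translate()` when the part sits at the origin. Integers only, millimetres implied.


// rung span = 476 - 2*47 = 382
// rung[k] z = 179 + k*269
translate([324, 431, 0]) cube([47, 37, 1706]);
translate([753, 431, 0]) cube([47, 37, 1706]);
translate([371, 431, 179]) cube([382, 37, 21]);
translate([371, 431, 448]) cube([382, 37, 21]);
translate([371, 431, 717]) cube([382, 37, 21]);
translate([371, 431, 986]) cube([382, 37, 21]);
translate([371, 431, 1255]) cube([382, 37, 21]);
translate([371, 431, 1524]) cube([382, 37, 21]);


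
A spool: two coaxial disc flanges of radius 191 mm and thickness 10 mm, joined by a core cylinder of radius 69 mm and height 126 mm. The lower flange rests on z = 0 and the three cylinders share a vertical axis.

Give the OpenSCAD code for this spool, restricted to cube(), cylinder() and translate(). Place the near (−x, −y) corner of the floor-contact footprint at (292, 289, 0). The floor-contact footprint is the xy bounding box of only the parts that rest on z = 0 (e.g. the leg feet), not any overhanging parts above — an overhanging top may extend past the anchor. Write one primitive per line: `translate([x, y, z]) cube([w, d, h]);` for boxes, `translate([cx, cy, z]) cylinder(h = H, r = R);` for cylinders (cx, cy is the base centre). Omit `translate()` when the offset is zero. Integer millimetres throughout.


translate([483, 480, 0]) cylinder(h = 10, r = 191);
translate([483, 480, 10]) cylinder(h = 126, r = 69);
translate([483, 480, 136]) cylinder(h = 10, r = 191);


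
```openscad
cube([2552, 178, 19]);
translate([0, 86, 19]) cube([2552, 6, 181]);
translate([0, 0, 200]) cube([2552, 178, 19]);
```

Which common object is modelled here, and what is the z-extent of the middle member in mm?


An I-beam. The web height is 181 mm.

Two wide flanges with a thin centred web — an I-beam. Overall 219 mm minus two 19 mm flanges gives a web of 219 − 2·19 = 181 mm.


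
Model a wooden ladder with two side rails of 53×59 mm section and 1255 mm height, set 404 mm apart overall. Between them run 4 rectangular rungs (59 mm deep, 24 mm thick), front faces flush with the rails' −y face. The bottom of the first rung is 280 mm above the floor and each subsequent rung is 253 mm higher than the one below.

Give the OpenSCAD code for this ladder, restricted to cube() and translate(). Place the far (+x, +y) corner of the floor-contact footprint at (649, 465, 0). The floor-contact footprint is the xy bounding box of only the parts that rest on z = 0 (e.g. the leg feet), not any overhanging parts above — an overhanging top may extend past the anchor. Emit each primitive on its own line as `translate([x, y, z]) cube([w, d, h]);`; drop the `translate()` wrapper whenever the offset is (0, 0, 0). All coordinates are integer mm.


// rung span = 404 - 2*53 = 298
// rung[k] z = 280 + k*253
translate([245, 406, 0]) cube([53, 59, 1255]);
translate([596, 406, 0]) cube([53, 59, 1255]);
translate([298, 406, 280]) cube([298, 59, 24]);
translate([298, 406, 533]) cube([298, 59, 24]);
translate([298, 406, 786]) cube([298, 59, 24]);
translate([298, 406, 1039]) cube([298, 59, 24]);


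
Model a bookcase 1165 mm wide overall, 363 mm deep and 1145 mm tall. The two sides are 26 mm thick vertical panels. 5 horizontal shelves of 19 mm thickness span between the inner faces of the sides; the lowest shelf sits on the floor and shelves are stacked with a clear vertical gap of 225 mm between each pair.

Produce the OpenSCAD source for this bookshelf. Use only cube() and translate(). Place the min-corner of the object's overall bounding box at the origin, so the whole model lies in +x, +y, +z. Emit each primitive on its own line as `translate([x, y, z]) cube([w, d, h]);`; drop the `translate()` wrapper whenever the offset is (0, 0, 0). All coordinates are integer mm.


cube([26, 363, 1145]);
translate([1139, 0, 0]) cube([26, 363, 1145]);
translate([26, 0, 0]) cube([1113, 363, 19]);
translate([26, 0, 244]) cube([1113, 363, 19]);
translate([26, 0, 488]) cube([1113, 363, 19]);
translate([26, 0, 732]) cube([1113, 363, 19]);
translate([26, 0, 976]) cube([1113, 363, 19]);


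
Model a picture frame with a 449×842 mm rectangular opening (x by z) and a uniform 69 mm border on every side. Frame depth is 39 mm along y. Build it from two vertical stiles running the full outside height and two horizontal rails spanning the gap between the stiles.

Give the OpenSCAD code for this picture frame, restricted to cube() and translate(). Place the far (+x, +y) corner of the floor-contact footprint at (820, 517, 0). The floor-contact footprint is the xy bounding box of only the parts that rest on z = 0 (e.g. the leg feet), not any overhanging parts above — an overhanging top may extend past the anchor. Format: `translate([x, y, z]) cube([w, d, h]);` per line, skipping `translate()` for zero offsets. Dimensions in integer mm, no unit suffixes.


translate([233, 478, 0]) cube([69, 39, 980]);
translate([751, 478, 0]) cube([69, 39, 980]);
translate([302, 478, 0]) cube([449, 39, 69]);
translate([302, 478, 911]) cube([449, 39, 69]);


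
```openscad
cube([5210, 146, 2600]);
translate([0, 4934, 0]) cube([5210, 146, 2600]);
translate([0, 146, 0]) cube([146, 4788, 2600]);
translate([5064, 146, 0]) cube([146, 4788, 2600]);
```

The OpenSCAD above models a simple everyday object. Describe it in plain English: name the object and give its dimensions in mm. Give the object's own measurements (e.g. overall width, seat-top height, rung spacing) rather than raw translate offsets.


The wall frame of a small rectangular building: four walls, each 2600 mm tall and 146 mm thick, enclosing a footprint 5210 mm (x) by 5080 mm (y) outside-to-outside, with no floor or roof. The front and back walls (the −y and +y sides) span the full width; the two side walls fit between them.


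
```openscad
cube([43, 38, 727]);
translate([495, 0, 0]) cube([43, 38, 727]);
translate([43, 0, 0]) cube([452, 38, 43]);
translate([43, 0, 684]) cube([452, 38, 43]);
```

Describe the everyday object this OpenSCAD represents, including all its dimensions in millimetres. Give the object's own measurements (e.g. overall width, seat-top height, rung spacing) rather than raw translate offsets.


A rectangular picture frame lying in the x–z plane (depth along y). The opening is 452 mm wide (x) by 641 mm tall (z), surrounded by a border 43 mm wide on all four sides. The frame is 38 mm deep and is made of two full-height vertical stiles with two horizontal rails fitted between them.


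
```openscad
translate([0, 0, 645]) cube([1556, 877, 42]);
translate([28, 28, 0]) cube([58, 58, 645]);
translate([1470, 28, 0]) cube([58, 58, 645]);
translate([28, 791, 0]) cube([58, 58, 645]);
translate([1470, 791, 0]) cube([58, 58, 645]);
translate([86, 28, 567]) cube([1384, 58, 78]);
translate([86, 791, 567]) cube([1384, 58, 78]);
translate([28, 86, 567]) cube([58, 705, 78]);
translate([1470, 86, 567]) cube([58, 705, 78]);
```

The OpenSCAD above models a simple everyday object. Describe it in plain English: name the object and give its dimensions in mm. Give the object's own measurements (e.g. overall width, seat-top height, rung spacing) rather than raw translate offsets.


A table: top 1556 mm (x) × 877 mm (y), 42 mm thick, upper face at z = 687 mm, on four 58×58 mm square legs, each inset 28 mm from the nearest pair of top edges from z = 0 to the bottom of the top. Four apron rails, 58 mm thick and 78 mm tall, run between adjacent legs with their top edges flush with the underside of the top and their outer faces flush with the legs' outer faces.


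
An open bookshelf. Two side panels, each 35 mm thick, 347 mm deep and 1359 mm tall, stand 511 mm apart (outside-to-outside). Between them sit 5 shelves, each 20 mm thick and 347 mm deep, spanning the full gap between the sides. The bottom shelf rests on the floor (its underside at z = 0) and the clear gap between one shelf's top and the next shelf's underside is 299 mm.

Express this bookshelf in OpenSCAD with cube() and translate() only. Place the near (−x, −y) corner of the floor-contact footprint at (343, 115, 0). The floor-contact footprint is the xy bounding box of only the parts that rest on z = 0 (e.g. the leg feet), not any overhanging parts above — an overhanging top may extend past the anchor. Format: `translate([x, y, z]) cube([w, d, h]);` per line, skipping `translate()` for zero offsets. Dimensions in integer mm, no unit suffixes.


translate([343, 115, 0]) cube([35, 347, 1359]);
translate([819, 115, 0]) cube([35, 347, 1359]);
translate([378, 115, 0]) cube([441, 347, 20]);
translate([378, 115, 319]) cube([441, 347, 20]);
translate([378, 115, 638]) cube([441, 347, 20]);
translate([378, 115, 957]) cube([441, 347, 20]);
translate([378, 115, 1276]) cube([441, 347, 20]);


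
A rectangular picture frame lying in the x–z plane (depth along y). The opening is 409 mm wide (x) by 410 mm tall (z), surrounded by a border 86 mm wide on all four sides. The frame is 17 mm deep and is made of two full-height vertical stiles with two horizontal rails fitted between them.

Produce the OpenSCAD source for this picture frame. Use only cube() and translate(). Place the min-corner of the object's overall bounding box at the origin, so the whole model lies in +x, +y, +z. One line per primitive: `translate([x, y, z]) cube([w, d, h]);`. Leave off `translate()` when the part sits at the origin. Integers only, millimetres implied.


cube([86, 17, 582]);
translate([495, 0, 0]) cube([86, 17, 582]);
translate([86, 0, 0]) cube([409, 17, 86]);
translate([86, 0, 496]) cube([409, 17, 86]);


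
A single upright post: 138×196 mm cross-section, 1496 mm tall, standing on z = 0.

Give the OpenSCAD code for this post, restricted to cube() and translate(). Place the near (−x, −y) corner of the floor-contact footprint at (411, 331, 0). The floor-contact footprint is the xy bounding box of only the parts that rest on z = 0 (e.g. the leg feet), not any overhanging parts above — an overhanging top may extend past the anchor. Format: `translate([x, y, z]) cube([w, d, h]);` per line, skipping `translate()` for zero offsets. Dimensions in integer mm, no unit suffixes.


translate([411, 331, 0]) cube([138, 196, 1496]);


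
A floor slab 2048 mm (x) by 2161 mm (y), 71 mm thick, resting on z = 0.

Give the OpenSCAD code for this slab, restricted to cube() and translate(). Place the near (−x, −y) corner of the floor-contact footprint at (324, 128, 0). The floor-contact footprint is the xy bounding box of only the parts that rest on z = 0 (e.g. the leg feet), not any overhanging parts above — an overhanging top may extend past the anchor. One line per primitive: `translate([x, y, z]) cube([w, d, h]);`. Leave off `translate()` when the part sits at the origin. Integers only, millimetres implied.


translate([324, 128, 0]) cube([2048, 2161, 71]);


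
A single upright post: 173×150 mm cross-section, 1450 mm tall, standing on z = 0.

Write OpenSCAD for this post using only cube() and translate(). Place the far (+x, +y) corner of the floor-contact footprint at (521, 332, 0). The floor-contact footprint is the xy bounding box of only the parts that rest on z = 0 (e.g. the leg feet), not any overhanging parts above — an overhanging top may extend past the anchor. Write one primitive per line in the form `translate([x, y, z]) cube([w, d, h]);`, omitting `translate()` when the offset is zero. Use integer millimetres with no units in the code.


translate([348, 182, 0]) cube([173, 150, 1450]);


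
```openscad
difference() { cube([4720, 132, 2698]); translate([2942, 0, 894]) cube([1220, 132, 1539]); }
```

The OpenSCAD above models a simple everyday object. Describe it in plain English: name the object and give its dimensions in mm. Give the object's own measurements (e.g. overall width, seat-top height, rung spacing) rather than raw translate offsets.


A wall 4720 mm long (x), 132 mm thick (y), 2698 mm tall, with a rectangular window opening cut through it. The opening is 1220 mm wide and 1539 mm tall; its sill is at z = 894 mm and its near (−x) edge is 2942 mm from the wall's −x end. The opening passes through the full wall thickness.


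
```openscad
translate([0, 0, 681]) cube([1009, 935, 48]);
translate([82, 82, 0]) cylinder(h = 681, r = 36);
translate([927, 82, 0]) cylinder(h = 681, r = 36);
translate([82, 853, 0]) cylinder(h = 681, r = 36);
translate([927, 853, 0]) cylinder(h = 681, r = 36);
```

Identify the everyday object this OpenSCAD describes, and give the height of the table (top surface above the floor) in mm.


A table. The table height is 729 mm.

A 1009×935×48 slab sits at z = 681 on four Ø72 mm round legs — a table. The top surface is at 681 + 48 = 729 mm.


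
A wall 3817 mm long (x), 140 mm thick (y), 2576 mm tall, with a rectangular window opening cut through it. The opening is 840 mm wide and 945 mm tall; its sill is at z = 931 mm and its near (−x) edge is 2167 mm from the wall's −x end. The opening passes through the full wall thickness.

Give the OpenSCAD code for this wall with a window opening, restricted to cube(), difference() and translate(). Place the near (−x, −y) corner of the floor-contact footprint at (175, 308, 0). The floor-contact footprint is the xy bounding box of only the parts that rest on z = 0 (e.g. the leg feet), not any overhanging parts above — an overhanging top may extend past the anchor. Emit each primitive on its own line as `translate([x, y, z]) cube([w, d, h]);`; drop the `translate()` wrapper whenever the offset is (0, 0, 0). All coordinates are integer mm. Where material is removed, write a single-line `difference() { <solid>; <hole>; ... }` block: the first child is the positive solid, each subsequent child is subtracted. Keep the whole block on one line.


difference() { translate([175, 308, 0]) cube([3817, 140, 2576]); translate([2342, 308, 931]) cube([840, 140, 945]); }


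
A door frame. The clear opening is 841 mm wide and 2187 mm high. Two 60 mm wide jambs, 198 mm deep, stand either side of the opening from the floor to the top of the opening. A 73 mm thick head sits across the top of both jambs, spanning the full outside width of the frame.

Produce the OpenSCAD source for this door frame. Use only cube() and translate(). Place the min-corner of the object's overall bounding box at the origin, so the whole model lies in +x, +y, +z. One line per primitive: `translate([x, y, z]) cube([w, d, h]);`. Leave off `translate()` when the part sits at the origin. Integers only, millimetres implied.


cube([60, 198, 2187]);
translate([901, 0, 0]) cube([60, 198, 2187]);
translate([0, 0, 2187]) cube([961, 198, 73]);


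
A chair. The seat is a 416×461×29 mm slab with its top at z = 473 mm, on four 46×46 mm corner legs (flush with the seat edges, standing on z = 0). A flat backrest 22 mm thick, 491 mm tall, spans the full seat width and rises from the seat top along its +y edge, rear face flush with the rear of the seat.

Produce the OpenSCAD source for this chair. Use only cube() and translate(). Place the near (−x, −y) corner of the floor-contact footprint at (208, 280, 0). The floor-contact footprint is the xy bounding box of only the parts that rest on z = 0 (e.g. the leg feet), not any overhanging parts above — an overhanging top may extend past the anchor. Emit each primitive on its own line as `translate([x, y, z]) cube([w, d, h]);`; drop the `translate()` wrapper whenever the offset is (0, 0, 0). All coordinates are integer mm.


translate([208, 280, 444]) cube([416, 461, 29]);
translate([208, 280, 0]) cube([46, 46, 444]);
translate([578, 280, 0]) cube([46, 46, 444]);
translate([208, 695, 0]) cube([46, 46, 444]);
translate([578, 695, 0]) cube([46, 46, 444]);
translate([208, 719, 473]) cube([416, 22, 491]);


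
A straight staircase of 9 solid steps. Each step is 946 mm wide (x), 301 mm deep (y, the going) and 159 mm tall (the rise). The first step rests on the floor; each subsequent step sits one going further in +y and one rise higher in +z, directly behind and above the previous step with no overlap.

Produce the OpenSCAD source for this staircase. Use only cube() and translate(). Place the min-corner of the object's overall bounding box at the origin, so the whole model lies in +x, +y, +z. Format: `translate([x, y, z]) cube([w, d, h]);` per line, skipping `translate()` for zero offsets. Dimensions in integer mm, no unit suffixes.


cube([946, 301, 159]);
translate([0, 301, 159]) cube([946, 301, 159]);
translate([0, 602, 318]) cube([946, 301, 159]);
translate([0, 903, 477]) cube([946, 301, 159]);
translate([0, 1204, 636]) cube([946, 301, 159]);
translate([0, 1505, 795]) cube([946, 301, 159]);
translate([0, 1806, 954]) cube([946, 301, 159]);
translate([0, 2107, 1113]) cube([946, 301, 159]);
translate([0, 2408, 1272]) cube([946, 301, 159]);


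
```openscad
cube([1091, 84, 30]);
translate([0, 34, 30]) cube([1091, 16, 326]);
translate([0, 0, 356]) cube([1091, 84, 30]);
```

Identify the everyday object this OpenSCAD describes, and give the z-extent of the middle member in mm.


An I-beam. The web height is 326 mm.

Two wide flanges with a thin centred web — an I-beam. Overall 386 mm minus two 30 mm flanges gives a web of 386 − 2·30 = 326 mm.


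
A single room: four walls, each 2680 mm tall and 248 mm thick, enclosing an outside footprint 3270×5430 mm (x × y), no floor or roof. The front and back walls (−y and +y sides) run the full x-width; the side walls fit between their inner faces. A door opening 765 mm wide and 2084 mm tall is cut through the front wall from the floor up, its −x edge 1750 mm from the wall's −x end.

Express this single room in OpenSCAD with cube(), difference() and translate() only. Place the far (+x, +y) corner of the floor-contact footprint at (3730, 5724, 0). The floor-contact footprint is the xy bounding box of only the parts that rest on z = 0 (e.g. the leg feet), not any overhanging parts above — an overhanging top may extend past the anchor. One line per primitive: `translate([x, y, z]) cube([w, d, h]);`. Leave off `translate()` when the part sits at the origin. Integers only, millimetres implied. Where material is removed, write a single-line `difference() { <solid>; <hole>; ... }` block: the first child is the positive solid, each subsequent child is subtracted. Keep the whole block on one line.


difference() { translate([460, 294, 0]) cube([3270, 248, 2680]); translate([2210, 294, 0]) cube([765, 248, 2084]); }
translate([460, 5476, 0]) cube([3270, 248, 2680]);
translate([460, 542, 0]) cube([248, 4934, 2680]);
translate([3482, 542, 0]) cube([248, 4934, 2680]);


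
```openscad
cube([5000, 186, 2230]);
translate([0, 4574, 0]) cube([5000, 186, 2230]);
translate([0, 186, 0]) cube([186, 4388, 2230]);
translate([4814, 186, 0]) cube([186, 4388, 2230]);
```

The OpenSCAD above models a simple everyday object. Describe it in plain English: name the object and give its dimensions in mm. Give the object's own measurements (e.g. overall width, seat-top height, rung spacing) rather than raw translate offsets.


The wall frame of a small rectangular building: four walls, each 2230 mm tall and 186 mm thick, enclosing a footprint 5000 mm (x) by 4760 mm (y) outside-to-outside, with no floor or roof. The front and back walls (the −y and +y sides) span the full width; the two side walls fit between them.


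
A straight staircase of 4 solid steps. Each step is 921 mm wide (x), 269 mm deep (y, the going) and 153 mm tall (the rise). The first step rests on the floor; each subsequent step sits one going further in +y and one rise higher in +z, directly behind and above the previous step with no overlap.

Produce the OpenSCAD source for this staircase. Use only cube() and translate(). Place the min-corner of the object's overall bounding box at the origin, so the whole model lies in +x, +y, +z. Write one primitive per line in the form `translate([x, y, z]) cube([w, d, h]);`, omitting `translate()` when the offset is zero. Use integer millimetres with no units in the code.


cube([921, 269, 153]);
translate([0, 269, 153]) cube([921, 269, 153]);
translate([0, 538, 306]) cube([921, 269, 153]);
translate([0, 807, 459]) cube([921, 269, 153]);


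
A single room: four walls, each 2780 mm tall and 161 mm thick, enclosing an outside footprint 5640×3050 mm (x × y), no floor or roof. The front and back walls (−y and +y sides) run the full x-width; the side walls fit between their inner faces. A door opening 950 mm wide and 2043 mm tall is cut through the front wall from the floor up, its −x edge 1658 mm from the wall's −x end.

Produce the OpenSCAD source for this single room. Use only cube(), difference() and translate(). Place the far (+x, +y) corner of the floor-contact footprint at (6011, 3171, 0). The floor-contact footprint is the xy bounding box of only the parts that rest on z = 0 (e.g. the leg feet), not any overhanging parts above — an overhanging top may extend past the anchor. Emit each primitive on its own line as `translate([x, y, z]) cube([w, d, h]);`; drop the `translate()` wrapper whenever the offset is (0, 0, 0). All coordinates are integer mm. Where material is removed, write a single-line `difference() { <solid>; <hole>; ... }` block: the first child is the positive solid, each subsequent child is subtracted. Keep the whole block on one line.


difference() { translate([371, 121, 0]) cube([5640, 161, 2780]); translate([2029, 121, 0]) cube([950, 161, 2043]); }
translate([371, 3010, 0]) cube([5640, 161, 2780]);
translate([371, 282, 0]) cube([161, 2728, 2780]);
translate([5850, 282, 0]) cube([161, 2728, 2780]);


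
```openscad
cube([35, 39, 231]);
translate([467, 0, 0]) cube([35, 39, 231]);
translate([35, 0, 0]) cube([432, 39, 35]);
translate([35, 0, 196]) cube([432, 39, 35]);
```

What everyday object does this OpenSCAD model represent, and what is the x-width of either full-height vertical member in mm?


A picture frame. The border width is 35 mm.

Four thin pieces enclosing a rectangular opening — a picture frame. The two full-height stiles are 231 mm tall; the top rail sits at z = 196 and is 35 mm tall, so the border above the opening is 231 − 196 = 35 mm, matching the stile x-width.


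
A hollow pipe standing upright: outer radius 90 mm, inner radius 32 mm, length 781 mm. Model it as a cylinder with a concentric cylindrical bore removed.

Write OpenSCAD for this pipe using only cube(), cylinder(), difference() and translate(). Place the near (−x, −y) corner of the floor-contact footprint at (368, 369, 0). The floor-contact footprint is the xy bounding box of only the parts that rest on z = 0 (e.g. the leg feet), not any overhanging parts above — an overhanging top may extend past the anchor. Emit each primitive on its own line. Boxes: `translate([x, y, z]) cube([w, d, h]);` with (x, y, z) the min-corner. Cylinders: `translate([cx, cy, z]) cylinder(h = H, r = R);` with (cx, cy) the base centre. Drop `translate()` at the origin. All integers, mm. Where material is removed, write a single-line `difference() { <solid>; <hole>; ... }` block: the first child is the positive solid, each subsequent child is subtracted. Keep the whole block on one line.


difference() { translate([458, 459, 0]) cylinder(h = 781, r = 90); translate([458, 459, 0]) cylinder(h = 781, r = 32); }


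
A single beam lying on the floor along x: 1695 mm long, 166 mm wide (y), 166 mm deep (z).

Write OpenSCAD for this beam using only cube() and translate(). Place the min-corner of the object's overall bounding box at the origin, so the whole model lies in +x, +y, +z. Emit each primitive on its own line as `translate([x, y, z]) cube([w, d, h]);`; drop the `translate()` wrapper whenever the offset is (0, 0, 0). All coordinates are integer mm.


cube([1695, 166, 166]);


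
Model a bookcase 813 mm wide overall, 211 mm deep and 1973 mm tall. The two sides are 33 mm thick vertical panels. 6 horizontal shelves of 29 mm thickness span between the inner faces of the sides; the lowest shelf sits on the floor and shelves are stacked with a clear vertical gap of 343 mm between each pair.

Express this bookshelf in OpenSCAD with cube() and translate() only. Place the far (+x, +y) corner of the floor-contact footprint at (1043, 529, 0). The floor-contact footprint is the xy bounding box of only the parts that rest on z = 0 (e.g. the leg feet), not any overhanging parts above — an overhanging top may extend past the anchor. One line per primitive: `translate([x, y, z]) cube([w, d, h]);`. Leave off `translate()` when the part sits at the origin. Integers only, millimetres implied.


translate([230, 318, 0]) cube([33, 211, 1973]);
translate([1010, 318, 0]) cube([33, 211, 1973]);
translate([263, 318, 0]) cube([747, 211, 29]);
translate([263, 318, 372]) cube([747, 211, 29]);
translate([263, 318, 744]) cube([747, 211, 29]);
translate([263, 318, 1116]) cube([747, 211, 29]);
translate([263, 318, 1488]) cube([747, 211, 29]);
translate([263, 318, 1860]) cube([747, 211, 29]);


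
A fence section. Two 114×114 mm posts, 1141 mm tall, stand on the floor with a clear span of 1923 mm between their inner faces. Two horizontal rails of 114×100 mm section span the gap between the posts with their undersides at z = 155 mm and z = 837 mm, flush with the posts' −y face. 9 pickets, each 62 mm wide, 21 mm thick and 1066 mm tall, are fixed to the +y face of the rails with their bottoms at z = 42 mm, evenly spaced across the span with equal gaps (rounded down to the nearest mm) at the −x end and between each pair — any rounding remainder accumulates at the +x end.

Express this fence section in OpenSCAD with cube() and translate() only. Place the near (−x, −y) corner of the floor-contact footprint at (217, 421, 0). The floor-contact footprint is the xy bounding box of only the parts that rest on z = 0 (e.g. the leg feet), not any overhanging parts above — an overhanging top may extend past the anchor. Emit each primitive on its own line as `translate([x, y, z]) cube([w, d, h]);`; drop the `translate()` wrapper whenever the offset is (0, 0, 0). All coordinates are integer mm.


translate([217, 421, 0]) cube([114, 114, 1141]);
translate([2254, 421, 0]) cube([114, 114, 1141]);
translate([331, 421, 155]) cube([1923, 114, 100]);
translate([331, 421, 837]) cube([1923, 114, 100]);
translate([467, 535, 42]) cube([62, 21, 1066]);
translate([665, 535, 42]) cube([62, 21, 1066]);
translate([863, 535, 42]) cube([62, 21, 1066]);
translate([1061, 535, 42]) cube([62, 21, 1066]);
translate([1259, 535, 42]) cube([62, 21, 1066]);
translate([1457, 535, 42]) cube([62, 21, 1066]);
translate([1655, 535, 42]) cube([62, 21, 1066]);
translate([1853, 535, 42]) cube([62, 21, 1066]);
translate([2051, 535, 42]) cube([62, 21, 1066]);


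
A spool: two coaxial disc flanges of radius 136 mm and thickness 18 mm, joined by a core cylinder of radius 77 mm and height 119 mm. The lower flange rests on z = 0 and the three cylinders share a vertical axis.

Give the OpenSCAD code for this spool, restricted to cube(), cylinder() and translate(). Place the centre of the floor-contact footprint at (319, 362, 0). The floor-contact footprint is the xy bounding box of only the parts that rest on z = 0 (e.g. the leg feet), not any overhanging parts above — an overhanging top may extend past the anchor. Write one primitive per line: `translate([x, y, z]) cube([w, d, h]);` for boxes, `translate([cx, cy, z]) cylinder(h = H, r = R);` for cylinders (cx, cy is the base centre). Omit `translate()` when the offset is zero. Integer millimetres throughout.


translate([319, 362, 0]) cylinder(h = 18, r = 136);
translate([319, 362, 18]) cylinder(h = 119, r = 77);
translate([319, 362, 137]) cylinder(h = 18, r = 136);


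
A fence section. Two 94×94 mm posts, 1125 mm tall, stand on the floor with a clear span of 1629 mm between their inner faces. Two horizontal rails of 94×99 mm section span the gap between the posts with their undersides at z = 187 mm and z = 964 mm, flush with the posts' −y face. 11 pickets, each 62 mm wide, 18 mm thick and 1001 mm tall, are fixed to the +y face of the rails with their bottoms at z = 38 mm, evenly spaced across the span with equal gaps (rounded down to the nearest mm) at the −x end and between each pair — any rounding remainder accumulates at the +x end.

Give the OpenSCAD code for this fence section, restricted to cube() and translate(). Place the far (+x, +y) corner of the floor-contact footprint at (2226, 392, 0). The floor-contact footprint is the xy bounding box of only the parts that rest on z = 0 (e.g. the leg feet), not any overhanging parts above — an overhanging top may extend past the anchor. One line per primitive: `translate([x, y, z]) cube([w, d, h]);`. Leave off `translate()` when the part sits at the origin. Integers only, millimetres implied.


translate([409, 298, 0]) cube([94, 94, 1125]);
translate([2132, 298, 0]) cube([94, 94, 1125]);
translate([503, 298, 187]) cube([1629, 94, 99]);
translate([503, 298, 964]) cube([1629, 94, 99]);
translate([581, 392, 38]) cube([62, 18, 1001]);
translate([721, 392, 38]) cube([62, 18, 1001]);
translate([861, 392, 38]) cube([62, 18, 1001]);
translate([1001, 392, 38]) cube([62, 18, 1001]);
translate([1141, 392, 38]) cube([62, 18, 1001]);
translate([1281, 392, 38]) cube([62, 18, 1001]);
translate([1421, 392, 38]) cube([62, 18, 1001]);
translate([1561, 392, 38]) cube([62, 18, 1001]);
translate([1701, 392, 38]) cube([62, 18, 1001]);
translate([1841, 392, 38]) cube([62, 18, 1001]);
translate([1981, 392, 38]) cube([62, 18, 1001]);


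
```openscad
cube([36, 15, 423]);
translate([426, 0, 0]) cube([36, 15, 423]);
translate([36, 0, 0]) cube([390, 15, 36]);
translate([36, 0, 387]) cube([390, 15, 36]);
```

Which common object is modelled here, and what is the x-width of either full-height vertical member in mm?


A picture frame. The border width is 36 mm.

Four thin pieces enclosing a rectangular opening — a picture frame. The two full-height stiles are 423 mm tall; the top rail sits at z = 387 and is 36 mm tall, so the border above the opening is 423 − 387 = 36 mm, matching the stile x-width.


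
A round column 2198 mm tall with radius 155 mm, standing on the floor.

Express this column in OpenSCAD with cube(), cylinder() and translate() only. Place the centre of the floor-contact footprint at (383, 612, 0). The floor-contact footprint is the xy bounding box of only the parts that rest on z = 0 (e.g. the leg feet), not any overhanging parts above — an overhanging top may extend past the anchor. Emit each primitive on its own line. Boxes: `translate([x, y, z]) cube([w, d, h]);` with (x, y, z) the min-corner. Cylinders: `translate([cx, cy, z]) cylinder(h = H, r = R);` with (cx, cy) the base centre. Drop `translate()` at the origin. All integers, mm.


translate([383, 612, 0]) cylinder(h = 2198, r = 155);


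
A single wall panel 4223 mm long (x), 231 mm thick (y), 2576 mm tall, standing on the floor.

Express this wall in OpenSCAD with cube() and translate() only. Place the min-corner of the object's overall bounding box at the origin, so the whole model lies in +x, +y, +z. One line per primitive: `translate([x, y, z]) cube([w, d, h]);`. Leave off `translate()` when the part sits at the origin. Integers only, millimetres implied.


cube([4223, 231, 2576]);


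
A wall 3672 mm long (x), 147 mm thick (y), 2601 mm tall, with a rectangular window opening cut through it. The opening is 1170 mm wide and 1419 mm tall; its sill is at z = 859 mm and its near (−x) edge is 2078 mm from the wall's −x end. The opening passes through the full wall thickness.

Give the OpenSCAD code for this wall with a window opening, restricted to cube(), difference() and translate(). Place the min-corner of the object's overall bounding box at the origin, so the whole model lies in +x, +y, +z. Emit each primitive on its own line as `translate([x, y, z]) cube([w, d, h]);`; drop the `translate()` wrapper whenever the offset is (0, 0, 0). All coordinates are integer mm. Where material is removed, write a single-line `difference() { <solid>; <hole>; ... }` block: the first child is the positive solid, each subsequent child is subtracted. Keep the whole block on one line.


difference() { cube([3672, 147, 2601]); translate([2078, 0, 859]) cube([1170, 147, 1419]); }


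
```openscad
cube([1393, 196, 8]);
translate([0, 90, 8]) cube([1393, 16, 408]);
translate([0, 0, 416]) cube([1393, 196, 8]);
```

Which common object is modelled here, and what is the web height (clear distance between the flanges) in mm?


An I-beam. The web height is 408 mm.

Two wide flanges with a thin centred web — an I-beam. Overall 424 mm minus two 8 mm flanges gives a web of 424 − 2·8 = 408 mm.


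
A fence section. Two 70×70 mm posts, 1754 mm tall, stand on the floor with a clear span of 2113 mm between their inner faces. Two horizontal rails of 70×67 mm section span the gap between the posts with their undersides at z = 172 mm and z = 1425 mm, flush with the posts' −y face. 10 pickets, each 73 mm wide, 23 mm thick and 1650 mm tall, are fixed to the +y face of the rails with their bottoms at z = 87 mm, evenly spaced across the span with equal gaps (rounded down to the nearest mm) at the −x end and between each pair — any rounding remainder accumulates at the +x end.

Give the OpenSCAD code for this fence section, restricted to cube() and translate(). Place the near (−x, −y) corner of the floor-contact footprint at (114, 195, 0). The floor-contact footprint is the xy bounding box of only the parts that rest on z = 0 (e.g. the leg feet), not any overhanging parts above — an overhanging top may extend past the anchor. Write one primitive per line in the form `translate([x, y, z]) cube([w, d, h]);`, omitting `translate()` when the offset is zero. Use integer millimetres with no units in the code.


translate([114, 195, 0]) cube([70, 70, 1754]);
translate([2297, 195, 0]) cube([70, 70, 1754]);
translate([184, 195, 172]) cube([2113, 70, 67]);
translate([184, 195, 1425]) cube([2113, 70, 67]);
translate([309, 265, 87]) cube([73, 23, 1650]);
translate([507, 265, 87]) cube([73, 23, 1650]);
translate([705, 265, 87]) cube([73, 23, 1650]);
translate([903, 265, 87]) cube([73, 23, 1650]);
translate([1101, 265, 87]) cube([73, 23, 1650]);
translate([1299, 265, 87]) cube([73, 23, 1650]);
translate([1497, 265, 87]) cube([73, 23, 1650]);
translate([1695, 265, 87]) cube([73, 23, 1650]);
translate([1893, 265, 87]) cube([73, 23, 1650]);
translate([2091, 265, 87]) cube([73, 23, 1650]);
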